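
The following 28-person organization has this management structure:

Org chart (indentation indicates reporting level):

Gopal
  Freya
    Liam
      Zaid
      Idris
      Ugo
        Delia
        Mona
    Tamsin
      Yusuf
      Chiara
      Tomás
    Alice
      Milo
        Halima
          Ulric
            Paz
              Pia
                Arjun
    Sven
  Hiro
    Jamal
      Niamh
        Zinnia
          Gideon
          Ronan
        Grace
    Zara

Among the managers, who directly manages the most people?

Direct-report counts: Gopal has 2; Hiro has 2; Jamal has 1; Niamh has 2; Zinnia has 2; Freya has 4; Alice has 1; Milo has 1; Halima has 1; Ulric has 1; Paz has 1; Pia has 1; Tamsin has 3; Liam has 3; Ugo has 2. The largest is 4, held by Freya.

Freya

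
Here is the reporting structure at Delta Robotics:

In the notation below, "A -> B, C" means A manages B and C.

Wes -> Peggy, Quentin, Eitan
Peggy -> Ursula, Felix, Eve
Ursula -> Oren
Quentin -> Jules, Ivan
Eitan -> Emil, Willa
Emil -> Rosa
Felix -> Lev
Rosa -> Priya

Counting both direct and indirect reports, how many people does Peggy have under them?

5

Peggy directly manages Ursula, Felix, Eve. Under Ursula: Oren (1). Under Felix: Lev (1). Eve has no reports. So Peggy's organization is 3 direct reports plus everyone under them: 2 + 2 + 1 = 5.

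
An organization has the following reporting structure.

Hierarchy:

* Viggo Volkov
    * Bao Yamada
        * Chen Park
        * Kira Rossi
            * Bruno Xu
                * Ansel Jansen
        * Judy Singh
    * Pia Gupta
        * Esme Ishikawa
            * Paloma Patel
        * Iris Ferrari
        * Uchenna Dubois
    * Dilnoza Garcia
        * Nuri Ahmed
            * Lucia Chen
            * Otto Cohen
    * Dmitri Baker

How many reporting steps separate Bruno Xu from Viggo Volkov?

3

Chain from Bruno Xu up to Viggo Volkov: Bruno Xu → Kira Rossi → Bao Yamada → Viggo Volkov. That is 3 steps up, so Bruno Xu is 3 levels below Viggo Volkov.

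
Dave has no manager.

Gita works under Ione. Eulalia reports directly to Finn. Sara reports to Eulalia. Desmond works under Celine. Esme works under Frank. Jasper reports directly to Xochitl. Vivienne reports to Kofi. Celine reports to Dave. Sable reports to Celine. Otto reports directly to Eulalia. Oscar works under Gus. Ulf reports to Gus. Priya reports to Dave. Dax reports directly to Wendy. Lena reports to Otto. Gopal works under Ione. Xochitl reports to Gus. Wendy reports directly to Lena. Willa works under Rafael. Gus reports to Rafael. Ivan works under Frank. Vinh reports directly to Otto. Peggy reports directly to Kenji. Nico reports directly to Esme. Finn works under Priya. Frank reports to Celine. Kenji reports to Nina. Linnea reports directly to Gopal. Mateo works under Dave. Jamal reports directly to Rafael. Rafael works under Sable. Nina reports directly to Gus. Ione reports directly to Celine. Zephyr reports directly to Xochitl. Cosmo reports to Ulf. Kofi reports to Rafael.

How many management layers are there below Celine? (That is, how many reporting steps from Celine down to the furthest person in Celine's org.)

6

The longest chain under Celine runs Celine → Sable → Rafael → Gus → Nina → Kenji → Peggy, which is 6 levels below Celine.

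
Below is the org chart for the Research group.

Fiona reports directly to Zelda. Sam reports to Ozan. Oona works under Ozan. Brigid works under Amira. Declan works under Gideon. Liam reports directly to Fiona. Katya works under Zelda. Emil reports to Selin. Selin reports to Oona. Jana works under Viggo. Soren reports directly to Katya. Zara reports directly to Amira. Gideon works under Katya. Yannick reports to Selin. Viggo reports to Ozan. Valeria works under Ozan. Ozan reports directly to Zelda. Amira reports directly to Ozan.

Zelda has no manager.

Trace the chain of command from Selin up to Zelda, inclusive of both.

Selin reports to Oona. Oona reports to Ozan. Ozan reports to Zelda. Zelda is at the top.

Selin -> Oona -> Ozan -> Zelda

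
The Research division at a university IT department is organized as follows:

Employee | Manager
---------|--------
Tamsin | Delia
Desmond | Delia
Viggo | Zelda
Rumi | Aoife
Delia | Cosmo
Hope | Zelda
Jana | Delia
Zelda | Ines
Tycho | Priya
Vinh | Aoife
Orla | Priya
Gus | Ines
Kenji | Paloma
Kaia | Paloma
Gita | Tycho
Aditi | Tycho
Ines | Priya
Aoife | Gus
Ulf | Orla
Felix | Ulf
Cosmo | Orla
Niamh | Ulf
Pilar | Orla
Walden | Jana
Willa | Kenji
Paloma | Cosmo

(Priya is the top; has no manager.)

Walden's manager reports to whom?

Walden reports to Jana, and Jana reports to Delia. So Walden's skip-level manager is Delia.

Delia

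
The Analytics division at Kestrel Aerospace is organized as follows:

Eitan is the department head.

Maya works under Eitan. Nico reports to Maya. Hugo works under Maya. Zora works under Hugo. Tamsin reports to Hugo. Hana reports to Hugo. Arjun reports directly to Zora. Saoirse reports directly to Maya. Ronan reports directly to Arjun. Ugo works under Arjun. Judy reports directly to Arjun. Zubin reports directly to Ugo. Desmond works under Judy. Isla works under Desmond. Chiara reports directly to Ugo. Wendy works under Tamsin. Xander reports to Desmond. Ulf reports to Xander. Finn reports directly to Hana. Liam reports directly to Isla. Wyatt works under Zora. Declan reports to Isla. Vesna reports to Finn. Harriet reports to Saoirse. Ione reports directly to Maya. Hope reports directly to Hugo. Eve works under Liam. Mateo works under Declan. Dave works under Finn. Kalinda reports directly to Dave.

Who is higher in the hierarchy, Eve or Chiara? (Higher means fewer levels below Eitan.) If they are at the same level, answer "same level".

Chiara

Eve is 9 levels below Eitan; Chiara is 6. Chiara is higher.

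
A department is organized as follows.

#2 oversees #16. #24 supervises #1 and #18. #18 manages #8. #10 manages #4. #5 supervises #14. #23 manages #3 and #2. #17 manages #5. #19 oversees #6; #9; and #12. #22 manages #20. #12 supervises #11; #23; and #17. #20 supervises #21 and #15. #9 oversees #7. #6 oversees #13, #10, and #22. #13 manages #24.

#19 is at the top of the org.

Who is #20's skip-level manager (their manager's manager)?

#20 reports to #22, and #22 reports to #6. So #20's skip-level manager is #6.

#6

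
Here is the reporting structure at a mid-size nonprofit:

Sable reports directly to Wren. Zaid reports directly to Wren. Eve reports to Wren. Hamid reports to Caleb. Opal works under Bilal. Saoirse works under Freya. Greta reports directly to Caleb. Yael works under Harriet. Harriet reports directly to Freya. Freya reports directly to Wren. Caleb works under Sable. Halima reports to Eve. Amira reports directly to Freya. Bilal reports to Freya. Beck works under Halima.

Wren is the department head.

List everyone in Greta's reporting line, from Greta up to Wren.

Greta reports to Caleb. Caleb reports to Sable. Sable reports to Wren. Wren is at the top.

Greta -> Caleb -> Sable -> Wren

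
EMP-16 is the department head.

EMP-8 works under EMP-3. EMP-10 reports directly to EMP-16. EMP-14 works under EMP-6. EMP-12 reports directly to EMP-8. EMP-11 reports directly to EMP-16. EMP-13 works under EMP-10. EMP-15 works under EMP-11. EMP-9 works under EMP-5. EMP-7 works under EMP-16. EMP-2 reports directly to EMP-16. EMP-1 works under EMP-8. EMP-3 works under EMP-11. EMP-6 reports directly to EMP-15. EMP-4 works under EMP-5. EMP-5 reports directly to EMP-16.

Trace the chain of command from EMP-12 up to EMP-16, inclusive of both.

EMP-12 -> EMP-8 -> EMP-3 -> EMP-11 -> EMP-16

EMP-12 reports to EMP-8. EMP-8 reports to EMP-3. EMP-3 reports to EMP-11. EMP-11 reports to EMP-16. EMP-16 is at the top.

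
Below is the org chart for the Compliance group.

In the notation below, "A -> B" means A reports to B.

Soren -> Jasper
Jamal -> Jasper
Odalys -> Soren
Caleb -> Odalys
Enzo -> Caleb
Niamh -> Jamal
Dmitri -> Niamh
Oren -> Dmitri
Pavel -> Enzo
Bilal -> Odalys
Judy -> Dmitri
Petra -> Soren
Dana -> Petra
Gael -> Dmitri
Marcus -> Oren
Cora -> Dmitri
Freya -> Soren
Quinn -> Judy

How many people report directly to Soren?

3

Soren directly manages Odalys, Petra, Freya. That is 3 direct reports.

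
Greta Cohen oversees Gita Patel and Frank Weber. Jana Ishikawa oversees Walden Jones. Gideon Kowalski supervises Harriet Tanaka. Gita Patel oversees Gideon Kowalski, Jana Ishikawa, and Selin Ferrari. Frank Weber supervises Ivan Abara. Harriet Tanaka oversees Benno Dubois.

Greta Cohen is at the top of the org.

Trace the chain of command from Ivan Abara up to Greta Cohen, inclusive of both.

Ivan Abara reports to Frank Weber. Frank Weber reports to Greta Cohen. Greta Cohen is at the top.

Ivan Abara -> Frank Weber -> Greta Cohen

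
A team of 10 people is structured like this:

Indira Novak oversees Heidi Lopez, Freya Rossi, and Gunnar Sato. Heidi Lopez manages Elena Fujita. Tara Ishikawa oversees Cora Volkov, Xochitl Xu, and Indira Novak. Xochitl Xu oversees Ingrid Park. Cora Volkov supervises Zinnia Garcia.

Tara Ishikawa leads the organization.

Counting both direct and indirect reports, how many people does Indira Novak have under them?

Indira Novak directly manages Heidi Lopez, Freya Rossi, Gunnar Sato. Under Heidi Lopez: Elena Fujita (1). Freya Rossi has no reports. Gunnar Sato has no reports. So Indira Novak's organization is 3 direct reports plus everyone under them: 2 + 1 + 1 = 4.

4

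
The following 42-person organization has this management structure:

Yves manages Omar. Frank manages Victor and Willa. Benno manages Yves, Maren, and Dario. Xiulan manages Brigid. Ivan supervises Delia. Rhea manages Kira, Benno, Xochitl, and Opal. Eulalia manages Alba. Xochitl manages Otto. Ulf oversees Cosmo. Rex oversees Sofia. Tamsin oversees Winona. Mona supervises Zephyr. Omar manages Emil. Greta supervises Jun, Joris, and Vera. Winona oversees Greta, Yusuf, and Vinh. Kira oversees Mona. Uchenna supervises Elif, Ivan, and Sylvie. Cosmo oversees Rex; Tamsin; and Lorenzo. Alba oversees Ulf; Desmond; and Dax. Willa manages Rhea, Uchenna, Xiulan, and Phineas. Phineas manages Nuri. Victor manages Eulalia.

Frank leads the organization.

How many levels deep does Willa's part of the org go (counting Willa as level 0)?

The longest chain under Willa runs Willa → Rhea → Benno → Yves → Omar → Emil, which is 5 levels below Willa.

5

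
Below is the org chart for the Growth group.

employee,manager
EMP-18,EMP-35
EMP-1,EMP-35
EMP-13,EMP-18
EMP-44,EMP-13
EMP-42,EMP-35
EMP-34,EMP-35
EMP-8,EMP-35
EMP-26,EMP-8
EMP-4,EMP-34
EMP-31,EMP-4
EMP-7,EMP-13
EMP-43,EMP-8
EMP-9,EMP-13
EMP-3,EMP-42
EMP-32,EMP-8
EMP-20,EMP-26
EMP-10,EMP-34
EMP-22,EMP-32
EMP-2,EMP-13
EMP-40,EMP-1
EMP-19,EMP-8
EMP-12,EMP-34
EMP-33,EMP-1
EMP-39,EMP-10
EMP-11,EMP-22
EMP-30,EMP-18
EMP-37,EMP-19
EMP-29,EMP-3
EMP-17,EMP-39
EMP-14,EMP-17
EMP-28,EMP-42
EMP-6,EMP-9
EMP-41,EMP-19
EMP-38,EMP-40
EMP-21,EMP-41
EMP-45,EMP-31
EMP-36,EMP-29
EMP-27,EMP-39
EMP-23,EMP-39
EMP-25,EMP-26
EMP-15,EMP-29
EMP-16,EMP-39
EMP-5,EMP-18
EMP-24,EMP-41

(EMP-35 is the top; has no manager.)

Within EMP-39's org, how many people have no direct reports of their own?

4

The people in EMP-39's organization with no one reporting to them are EMP-16, EMP-23, EMP-27, EMP-14. That is 4.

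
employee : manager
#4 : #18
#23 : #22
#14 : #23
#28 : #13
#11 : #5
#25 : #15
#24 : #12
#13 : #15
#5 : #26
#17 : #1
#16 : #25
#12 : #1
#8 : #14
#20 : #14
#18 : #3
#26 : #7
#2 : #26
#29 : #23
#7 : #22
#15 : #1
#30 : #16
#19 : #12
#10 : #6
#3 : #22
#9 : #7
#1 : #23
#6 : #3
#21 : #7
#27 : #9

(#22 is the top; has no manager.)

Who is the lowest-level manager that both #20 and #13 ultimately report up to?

#23

#20's chain of managers is #14, #23, #22. #13's chain of managers is #15, #1, #23, #22. The first manager that appears in both chains is #23.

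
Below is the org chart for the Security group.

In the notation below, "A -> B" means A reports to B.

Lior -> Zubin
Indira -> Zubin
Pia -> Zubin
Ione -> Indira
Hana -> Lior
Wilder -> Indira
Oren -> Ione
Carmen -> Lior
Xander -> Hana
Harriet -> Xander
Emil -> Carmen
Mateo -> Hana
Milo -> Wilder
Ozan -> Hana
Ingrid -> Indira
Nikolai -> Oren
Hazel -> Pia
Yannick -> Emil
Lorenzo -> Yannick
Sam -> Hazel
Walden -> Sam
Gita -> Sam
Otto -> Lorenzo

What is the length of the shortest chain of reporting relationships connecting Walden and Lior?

Walden is 4 levels below Zubin, and Lior is 1 level below Zubin (their lowest common manager). The shortest path runs up from Walden to Zubin and back down to Lior: 4 + 1 = 5 links.

5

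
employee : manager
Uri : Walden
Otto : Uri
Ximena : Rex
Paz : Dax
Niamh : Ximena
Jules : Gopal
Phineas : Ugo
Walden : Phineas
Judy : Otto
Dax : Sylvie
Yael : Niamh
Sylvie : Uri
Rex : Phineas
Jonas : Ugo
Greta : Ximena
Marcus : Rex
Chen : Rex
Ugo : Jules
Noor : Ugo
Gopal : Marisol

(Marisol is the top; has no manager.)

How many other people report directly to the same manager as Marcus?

Marcus reports to Rex. Rex's other direct reports are Ximena, Chen — 2 peers.

2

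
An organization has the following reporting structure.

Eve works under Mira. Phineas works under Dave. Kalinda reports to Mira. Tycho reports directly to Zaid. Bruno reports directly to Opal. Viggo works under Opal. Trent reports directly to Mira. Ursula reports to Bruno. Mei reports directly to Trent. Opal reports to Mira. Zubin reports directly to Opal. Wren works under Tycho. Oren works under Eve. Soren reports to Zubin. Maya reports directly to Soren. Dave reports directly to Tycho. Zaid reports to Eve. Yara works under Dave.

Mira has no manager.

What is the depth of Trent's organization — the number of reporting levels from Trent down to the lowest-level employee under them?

The longest chain under Trent runs Trent → Mei, which is 1 level below Trent.

1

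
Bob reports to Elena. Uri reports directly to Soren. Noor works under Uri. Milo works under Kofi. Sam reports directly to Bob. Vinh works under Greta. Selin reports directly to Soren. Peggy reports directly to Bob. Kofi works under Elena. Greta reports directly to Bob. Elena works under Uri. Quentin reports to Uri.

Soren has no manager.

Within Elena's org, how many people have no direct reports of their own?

4

The people in Elena's organization with no one reporting to them are Milo, Sam, Peggy, Vinh. That is 4.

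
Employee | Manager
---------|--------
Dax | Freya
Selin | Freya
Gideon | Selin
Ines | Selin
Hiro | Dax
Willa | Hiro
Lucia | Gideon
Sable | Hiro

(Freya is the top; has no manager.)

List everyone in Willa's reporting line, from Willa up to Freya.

Willa reports to Hiro. Hiro reports to Dax. Dax reports to Freya. Freya is at the top.

Willa -> Hiro -> Dax -> Freya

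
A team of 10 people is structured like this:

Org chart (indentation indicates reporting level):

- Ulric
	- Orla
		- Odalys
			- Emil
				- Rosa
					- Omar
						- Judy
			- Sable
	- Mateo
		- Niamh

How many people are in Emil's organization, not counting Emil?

3

Emil directly manages Rosa. Under Rosa: Omar, Judy (2). That's 3 in total.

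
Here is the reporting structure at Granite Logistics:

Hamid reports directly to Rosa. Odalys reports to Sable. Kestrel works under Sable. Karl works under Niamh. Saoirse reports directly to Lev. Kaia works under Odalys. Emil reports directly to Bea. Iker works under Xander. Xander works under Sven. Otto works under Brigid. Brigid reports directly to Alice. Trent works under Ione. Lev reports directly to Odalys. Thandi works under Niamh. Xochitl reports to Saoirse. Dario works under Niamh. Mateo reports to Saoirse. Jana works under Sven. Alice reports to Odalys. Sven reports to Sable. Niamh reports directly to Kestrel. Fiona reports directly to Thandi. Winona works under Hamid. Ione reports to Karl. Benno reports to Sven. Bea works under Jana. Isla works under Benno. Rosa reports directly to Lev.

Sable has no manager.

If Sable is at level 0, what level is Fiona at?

Chain from Fiona up to Sable: Fiona → Thandi → Niamh → Kestrel → Sable. That is 4 steps up, so Fiona is 4 levels below Sable.

4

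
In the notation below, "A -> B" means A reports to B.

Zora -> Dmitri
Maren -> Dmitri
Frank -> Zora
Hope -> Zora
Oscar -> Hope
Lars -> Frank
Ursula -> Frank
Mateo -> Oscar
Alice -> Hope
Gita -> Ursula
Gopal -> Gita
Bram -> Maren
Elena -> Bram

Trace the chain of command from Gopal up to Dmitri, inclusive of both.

Gopal reports to Gita. Gita reports to Ursula. Ursula reports to Frank. Frank reports to Zora. Zora reports to Dmitri. Dmitri is at the top.

Gopal -> Gita -> Ursula -> Frank -> Zora -> Dmitri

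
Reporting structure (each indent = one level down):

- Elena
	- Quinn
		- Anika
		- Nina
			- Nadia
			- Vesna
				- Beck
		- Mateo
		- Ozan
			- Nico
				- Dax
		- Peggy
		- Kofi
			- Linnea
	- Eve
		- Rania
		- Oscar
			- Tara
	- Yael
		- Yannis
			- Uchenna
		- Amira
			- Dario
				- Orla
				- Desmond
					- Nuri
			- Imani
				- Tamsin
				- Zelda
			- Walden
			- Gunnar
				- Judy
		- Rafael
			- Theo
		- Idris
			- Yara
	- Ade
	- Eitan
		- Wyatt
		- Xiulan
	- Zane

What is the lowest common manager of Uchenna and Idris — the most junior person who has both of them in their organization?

Yael

Uchenna's chain of managers is Yannis, Yael, Elena. Idris's chain of managers is Yael, Elena. The first manager that appears in both chains is Yael.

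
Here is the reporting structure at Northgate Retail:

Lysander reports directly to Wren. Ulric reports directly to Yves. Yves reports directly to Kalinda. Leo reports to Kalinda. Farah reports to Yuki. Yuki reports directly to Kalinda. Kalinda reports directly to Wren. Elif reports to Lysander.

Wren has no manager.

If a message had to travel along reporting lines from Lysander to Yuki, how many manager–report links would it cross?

3

Lysander is 1 level below Wren, and Yuki is 2 levels below Wren (their lowest common manager). The shortest path runs up from Lysander to Wren and back down to Yuki: 1 + 2 = 3 links.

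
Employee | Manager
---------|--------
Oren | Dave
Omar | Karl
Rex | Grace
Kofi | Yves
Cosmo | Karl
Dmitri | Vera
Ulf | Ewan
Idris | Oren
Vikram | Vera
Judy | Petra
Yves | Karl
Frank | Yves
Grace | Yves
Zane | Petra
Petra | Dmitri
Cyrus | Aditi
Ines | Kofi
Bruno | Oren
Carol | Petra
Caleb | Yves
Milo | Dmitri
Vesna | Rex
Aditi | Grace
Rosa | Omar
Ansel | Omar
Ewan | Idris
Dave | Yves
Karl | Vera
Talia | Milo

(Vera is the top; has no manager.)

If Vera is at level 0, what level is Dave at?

3

Chain from Dave up to Vera: Dave → Yves → Karl → Vera. That is 3 steps up, so Dave is 3 levels below Vera.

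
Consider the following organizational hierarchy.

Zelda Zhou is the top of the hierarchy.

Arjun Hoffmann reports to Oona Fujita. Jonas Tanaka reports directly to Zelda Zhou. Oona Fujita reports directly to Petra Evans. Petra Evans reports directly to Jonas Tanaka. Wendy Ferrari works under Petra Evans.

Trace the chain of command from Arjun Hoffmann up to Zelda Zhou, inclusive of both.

Arjun Hoffmann -> Oona Fujita -> Petra Evans -> Jonas Tanaka -> Zelda Zhou

Arjun Hoffmann reports to Oona Fujita. Oona Fujita reports to Petra Evans. Petra Evans reports to Jonas Tanaka. Jonas Tanaka reports to Zelda Zhou. Zelda Zhou is at the top.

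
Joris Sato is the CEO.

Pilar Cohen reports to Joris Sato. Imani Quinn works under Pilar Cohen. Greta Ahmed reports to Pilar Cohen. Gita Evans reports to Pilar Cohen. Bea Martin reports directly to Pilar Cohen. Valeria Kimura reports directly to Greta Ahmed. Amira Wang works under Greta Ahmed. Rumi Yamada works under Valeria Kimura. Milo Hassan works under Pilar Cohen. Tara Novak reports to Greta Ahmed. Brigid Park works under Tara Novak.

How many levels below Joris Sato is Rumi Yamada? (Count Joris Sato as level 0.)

Chain from Rumi Yamada up to Joris Sato: Rumi Yamada → Valeria Kimura → Greta Ahmed → Pilar Cohen → Joris Sato. That is 4 steps up, so Rumi Yamada is 4 levels below Joris Sato.

4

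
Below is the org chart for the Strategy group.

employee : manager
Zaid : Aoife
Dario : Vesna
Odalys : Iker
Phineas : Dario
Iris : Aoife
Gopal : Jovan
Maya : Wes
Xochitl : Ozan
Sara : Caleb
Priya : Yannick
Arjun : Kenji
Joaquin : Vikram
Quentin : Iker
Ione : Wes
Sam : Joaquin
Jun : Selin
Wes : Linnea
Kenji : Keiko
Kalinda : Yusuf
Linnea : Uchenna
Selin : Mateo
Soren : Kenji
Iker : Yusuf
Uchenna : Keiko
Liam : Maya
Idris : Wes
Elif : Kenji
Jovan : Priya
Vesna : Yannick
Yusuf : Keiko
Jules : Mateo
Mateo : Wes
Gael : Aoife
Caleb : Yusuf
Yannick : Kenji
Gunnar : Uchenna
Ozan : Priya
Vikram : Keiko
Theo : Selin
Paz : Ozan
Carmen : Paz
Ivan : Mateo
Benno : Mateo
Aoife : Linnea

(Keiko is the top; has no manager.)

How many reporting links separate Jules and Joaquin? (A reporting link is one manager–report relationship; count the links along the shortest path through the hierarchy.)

7

Jules is 5 levels below Keiko, and Joaquin is 2 levels below Keiko (their lowest common manager). The shortest path runs up from Jules to Keiko and back down to Joaquin: 5 + 2 = 7 links.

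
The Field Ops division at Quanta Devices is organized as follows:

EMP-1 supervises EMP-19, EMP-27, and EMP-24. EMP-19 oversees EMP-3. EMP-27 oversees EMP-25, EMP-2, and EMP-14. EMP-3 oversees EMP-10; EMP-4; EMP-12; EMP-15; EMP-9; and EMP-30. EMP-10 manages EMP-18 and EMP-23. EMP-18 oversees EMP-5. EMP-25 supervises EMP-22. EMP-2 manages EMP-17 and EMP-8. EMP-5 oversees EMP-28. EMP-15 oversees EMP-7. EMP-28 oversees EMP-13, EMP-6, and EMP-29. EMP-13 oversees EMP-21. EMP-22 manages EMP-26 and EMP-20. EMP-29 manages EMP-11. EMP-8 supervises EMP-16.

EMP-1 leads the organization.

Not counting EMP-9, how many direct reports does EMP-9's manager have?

EMP-9 reports to EMP-3. EMP-3's other direct reports are EMP-10, EMP-4, EMP-12, EMP-15, EMP-30 — 5 peers.

5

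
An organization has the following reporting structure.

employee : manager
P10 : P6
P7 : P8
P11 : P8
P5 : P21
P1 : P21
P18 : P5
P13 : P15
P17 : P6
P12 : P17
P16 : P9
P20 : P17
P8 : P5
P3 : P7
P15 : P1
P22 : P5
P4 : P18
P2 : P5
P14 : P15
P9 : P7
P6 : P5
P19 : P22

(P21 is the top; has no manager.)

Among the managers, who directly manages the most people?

P5

Direct-report counts: P21 has 2; P1 has 1; P15 has 2; P5 has 5; P22 has 1; P8 has 2; P7 has 2; P9 has 1; P18 has 1; P6 has 2; P17 has 2. The largest is 5, held by P5.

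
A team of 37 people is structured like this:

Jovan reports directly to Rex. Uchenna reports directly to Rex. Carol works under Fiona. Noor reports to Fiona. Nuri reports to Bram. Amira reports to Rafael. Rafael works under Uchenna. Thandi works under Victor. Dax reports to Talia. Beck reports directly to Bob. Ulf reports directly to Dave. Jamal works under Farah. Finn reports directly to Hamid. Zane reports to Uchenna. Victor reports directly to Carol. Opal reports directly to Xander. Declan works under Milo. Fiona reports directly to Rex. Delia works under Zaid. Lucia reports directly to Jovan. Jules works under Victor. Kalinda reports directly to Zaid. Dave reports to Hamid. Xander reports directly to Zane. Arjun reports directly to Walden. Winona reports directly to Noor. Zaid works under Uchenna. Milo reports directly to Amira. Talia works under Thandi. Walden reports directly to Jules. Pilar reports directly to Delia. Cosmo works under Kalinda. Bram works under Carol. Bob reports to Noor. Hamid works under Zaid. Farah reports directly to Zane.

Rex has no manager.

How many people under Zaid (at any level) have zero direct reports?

The people in Zaid's organization with no one reporting to them are Cosmo, Ulf, Finn, Pilar. That is 4.

4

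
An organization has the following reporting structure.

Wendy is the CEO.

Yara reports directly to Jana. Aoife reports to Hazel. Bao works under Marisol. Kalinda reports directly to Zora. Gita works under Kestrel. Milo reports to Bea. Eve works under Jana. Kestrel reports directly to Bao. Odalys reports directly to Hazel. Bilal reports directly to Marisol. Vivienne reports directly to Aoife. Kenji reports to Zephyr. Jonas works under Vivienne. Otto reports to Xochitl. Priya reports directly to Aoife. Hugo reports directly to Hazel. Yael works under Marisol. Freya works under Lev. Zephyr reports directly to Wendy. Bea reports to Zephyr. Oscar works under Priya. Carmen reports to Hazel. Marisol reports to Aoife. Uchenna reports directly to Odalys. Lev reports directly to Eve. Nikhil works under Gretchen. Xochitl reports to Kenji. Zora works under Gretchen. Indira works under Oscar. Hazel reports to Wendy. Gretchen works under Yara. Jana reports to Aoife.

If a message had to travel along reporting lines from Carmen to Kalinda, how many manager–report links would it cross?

Carmen is 1 level below Hazel, and Kalinda is 6 levels below Hazel (their lowest common manager). The shortest path runs up from Carmen to Hazel and back down to Kalinda: 1 + 6 = 7 links.

7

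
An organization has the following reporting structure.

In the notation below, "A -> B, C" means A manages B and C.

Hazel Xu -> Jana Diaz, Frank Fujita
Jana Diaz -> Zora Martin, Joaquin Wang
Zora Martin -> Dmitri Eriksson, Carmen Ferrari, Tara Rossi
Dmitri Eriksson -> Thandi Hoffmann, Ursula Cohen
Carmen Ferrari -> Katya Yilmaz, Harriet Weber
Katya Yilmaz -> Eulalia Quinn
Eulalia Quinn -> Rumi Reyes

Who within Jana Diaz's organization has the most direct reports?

Direct-report counts within Jana Diaz's organization: Jana Diaz has 2; Zora Martin has 3; Carmen Ferrari has 2; Katya Yilmaz has 1; Eulalia Quinn has 1; Dmitri Eriksson has 2. The largest is 3, held by Zora Martin.

Zora Martin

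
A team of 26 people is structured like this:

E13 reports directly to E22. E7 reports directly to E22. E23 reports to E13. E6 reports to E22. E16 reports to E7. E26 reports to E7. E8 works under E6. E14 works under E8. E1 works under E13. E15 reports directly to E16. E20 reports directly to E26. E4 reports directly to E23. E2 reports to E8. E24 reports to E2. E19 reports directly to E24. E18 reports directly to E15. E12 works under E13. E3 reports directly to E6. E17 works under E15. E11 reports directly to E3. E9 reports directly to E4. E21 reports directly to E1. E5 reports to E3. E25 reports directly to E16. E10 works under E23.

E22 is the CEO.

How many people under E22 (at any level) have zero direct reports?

12

The people in E22's organization with no one reporting to them are E5, E11, E19, E14, E20, E25, E17, E18, E12, E21, E10, E9. That is 12.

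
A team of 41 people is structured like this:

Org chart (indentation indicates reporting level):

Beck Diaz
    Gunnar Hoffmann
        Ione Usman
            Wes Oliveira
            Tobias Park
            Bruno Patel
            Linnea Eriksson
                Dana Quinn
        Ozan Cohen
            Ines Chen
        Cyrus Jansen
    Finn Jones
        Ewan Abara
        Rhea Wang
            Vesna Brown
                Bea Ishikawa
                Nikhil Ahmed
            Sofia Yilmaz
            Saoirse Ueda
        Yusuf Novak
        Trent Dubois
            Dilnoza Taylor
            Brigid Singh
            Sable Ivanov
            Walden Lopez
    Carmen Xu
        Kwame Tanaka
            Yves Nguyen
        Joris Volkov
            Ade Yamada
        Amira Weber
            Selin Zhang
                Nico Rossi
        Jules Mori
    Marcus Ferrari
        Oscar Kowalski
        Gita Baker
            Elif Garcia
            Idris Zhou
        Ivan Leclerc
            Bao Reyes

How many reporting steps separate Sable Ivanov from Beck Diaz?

3

Chain from Sable Ivanov up to Beck Diaz: Sable Ivanov → Trent Dubois → Finn Jones → Beck Diaz. That is 3 steps up, so Sable Ivanov is 3 levels below Beck Diaz.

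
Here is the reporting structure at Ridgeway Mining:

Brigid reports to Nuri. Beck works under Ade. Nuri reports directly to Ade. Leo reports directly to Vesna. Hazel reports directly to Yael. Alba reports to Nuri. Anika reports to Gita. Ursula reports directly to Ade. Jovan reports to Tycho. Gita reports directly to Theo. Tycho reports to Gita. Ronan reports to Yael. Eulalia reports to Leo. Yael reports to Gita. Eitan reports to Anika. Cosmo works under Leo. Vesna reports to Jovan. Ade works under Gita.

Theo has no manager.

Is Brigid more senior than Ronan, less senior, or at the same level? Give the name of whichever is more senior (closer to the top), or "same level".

Brigid is 4 levels below Theo; Ronan is 3. Ronan is higher.

Ronan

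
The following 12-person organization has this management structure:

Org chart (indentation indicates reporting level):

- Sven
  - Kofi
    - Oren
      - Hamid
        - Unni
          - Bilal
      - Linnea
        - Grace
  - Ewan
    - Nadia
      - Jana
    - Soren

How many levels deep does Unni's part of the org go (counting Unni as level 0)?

1

The longest chain under Unni runs Unni → Bilal, which is 1 level below Unni.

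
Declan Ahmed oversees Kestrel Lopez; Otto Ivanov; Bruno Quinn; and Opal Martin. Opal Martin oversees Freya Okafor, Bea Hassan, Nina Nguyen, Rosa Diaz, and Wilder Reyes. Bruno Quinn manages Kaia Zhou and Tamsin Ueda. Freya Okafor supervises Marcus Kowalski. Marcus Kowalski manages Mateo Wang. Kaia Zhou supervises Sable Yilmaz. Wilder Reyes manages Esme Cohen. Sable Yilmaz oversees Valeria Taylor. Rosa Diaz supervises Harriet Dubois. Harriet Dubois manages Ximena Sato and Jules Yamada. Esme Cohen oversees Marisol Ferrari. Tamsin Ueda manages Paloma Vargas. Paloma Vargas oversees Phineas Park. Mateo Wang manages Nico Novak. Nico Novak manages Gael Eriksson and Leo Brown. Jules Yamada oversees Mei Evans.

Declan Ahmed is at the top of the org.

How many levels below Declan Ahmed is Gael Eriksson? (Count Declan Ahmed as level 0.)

6

Chain from Gael Eriksson up to Declan Ahmed: Gael Eriksson → Nico Novak → Mateo Wang → Marcus Kowalski → Freya Okafor → Opal Martin → Declan Ahmed. That is 6 steps up, so Gael Eriksson is 6 levels below Declan Ahmed.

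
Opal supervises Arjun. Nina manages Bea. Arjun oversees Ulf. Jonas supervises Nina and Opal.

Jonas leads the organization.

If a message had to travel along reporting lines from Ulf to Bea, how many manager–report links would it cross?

Ulf is 3 levels below Jonas, and Bea is 2 levels below Jonas (their lowest common manager). The shortest path runs up from Ulf to Jonas and back down to Bea: 3 + 2 = 5 links.

5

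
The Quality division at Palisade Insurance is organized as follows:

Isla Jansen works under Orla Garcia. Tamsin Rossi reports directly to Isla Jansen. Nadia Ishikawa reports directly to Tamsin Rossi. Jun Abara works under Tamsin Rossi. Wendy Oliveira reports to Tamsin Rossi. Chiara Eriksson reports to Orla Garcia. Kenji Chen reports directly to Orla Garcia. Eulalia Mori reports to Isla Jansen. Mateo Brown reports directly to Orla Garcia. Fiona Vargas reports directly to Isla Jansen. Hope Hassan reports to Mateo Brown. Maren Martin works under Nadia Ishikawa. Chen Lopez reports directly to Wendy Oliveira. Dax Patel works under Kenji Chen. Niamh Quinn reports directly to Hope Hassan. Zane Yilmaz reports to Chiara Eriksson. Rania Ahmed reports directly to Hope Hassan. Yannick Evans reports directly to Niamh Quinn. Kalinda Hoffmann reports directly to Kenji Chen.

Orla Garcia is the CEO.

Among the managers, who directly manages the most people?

Direct-report counts: Orla Garcia has 4; Mateo Brown has 1; Hope Hassan has 2; Niamh Quinn has 1; Kenji Chen has 2; Chiara Eriksson has 1; Isla Jansen has 3; Tamsin Rossi has 3; Wendy Oliveira has 1; Nadia Ishikawa has 1. The largest is 4, held by Orla Garcia.

Orla Garcia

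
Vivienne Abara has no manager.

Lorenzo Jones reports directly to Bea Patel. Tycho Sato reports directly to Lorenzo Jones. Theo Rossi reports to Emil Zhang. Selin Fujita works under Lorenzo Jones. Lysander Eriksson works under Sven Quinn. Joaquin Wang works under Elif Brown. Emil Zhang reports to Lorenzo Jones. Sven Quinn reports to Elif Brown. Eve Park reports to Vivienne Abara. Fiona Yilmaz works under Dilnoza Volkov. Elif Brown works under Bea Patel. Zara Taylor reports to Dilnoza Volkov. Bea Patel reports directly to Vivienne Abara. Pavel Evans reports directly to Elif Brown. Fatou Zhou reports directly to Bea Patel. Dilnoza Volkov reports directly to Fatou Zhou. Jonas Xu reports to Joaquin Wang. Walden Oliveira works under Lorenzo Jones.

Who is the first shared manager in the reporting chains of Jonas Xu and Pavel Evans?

Elif Brown

Jonas Xu's chain of managers is Joaquin Wang, Elif Brown, Bea Patel, Vivienne Abara. Pavel Evans's chain of managers is Elif Brown, Bea Patel, Vivienne Abara. The first manager that appears in both chains is Elif Brown.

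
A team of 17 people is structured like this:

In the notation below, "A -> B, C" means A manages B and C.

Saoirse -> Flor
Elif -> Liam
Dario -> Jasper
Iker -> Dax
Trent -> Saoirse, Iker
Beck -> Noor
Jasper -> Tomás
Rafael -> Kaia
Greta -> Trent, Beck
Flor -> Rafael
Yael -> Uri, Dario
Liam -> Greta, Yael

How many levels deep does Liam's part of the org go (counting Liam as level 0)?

The longest chain under Liam runs Liam → Greta → Trent → Saoirse → Flor → Rafael → Kaia, which is 6 levels below Liam.

6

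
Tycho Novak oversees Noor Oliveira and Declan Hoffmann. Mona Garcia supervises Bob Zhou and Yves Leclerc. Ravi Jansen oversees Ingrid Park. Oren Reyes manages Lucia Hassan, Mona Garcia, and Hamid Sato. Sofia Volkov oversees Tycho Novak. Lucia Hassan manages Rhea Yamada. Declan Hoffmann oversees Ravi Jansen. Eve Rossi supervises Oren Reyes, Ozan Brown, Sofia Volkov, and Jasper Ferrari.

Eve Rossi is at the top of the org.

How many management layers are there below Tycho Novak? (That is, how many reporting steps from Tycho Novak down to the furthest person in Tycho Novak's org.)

3

The longest chain under Tycho Novak runs Tycho Novak → Declan Hoffmann → Ravi Jansen → Ingrid Park, which is 3 levels below Tycho Novak.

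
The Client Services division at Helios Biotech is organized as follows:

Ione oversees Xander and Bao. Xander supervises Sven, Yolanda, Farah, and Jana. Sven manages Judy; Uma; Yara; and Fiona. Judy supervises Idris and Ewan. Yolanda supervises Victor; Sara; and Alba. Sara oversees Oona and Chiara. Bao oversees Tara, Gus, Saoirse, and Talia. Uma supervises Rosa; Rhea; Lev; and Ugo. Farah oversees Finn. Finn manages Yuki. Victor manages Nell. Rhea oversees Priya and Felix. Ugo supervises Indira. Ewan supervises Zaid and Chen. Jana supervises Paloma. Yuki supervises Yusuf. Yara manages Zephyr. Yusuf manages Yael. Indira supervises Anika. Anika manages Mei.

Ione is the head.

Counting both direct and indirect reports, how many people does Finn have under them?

3

Finn directly manages Yuki. Under Yuki: Yusuf, Yael (2). That's 3 in total.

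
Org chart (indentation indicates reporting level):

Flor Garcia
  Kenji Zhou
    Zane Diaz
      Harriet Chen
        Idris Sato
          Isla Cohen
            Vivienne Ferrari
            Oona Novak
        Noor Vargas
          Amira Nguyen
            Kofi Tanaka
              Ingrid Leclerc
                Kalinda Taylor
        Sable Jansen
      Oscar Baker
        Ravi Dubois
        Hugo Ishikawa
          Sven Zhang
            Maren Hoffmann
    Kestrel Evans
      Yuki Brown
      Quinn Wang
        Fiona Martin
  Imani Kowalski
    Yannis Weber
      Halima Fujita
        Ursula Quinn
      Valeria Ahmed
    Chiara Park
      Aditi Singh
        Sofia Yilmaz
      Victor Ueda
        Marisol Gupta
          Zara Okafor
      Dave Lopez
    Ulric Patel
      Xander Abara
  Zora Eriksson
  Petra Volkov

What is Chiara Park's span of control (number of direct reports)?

Chiara Park directly manages Aditi Singh, Victor Ueda, Dave Lopez. That is 3 direct reports.

3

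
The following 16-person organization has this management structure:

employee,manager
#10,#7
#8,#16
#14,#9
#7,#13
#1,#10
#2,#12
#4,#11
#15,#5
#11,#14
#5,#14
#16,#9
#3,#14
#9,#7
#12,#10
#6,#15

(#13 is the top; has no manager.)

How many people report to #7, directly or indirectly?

14

#7 directly manages #9, #10. Under #9: #16, #8, #14, #3, #11, #4, #5, #15, #6 (9). Under #10: #1, #12, #2 (3). So #7's organization is 2 direct reports plus everyone under them: 10 + 4 = 14.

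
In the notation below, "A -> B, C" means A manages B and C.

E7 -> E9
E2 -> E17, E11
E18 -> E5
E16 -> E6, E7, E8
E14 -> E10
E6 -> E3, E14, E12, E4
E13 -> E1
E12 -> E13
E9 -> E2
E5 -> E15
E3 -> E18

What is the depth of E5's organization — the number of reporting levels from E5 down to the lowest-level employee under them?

The longest chain under E5 runs E5 → E15, which is 1 level below E5.

1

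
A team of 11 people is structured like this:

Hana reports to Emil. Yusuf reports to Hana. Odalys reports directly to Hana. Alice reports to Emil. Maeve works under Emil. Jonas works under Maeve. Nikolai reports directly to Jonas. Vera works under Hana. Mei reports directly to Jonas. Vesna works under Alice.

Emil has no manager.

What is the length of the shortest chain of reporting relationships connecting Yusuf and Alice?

Yusuf is 2 levels below Emil, and Alice is 1 level below Emil (their lowest common manager). The shortest path runs up from Yusuf to Emil and back down to Alice: 2 + 1 = 3 links.

3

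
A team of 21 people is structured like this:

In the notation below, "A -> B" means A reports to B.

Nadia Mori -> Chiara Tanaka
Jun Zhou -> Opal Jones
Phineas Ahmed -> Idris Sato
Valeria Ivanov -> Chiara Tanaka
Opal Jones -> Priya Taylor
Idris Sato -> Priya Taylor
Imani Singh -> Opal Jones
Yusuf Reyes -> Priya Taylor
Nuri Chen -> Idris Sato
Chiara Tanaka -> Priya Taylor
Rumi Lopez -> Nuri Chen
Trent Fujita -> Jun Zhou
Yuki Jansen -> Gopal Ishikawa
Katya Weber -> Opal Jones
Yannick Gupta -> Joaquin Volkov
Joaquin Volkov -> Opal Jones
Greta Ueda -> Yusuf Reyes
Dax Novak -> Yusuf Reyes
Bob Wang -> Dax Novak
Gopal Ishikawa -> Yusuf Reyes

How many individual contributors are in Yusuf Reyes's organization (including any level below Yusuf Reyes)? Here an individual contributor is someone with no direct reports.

The people in Yusuf Reyes's organization with no one reporting to them are Bob Wang, Yuki Jansen, Greta Ueda. That is 3.

3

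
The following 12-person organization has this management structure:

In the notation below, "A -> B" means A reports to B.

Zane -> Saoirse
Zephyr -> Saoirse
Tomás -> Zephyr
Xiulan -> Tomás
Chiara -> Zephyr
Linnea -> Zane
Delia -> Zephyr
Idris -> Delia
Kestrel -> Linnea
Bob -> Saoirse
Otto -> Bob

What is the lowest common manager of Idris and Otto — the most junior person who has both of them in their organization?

Idris's chain of managers is Delia, Zephyr, Saoirse. Otto's chain of managers is Bob, Saoirse. The first manager that appears in both chains is Saoirse.

Saoirse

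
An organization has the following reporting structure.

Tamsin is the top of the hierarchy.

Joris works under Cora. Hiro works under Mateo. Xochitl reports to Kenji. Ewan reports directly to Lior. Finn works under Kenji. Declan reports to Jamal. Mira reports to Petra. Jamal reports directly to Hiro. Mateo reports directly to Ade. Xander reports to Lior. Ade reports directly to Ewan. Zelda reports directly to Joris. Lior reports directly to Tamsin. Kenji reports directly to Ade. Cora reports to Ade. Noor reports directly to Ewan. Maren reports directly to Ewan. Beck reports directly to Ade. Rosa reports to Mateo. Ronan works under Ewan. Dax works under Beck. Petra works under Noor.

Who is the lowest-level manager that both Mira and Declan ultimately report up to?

Ewan

Mira's chain of managers is Petra, Noor, Ewan, Lior, Tamsin. Declan's chain of managers is Jamal, Hiro, Mateo, Ade, Ewan, Lior, Tamsin. The first manager that appears in both chains is Ewan.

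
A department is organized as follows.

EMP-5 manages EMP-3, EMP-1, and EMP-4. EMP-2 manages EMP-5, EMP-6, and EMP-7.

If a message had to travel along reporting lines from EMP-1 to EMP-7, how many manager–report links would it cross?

EMP-1 is 2 levels below EMP-2, and EMP-7 is 1 level below EMP-2 (their lowest common manager). The shortest path runs up from EMP-1 to EMP-2 and back down to EMP-7: 2 + 1 = 3 links.

3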